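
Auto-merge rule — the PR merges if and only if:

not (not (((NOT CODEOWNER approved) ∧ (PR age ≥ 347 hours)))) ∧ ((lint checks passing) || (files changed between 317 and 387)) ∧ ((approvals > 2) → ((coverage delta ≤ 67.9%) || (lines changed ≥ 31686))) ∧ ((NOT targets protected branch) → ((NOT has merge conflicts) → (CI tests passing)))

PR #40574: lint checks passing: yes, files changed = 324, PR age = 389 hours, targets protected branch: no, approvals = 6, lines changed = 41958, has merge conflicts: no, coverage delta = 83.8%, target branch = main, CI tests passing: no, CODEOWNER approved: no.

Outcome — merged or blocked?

Blocked

Atomic conditions:
  NOT CODEOWNER approved: no → true
  PR age ≥ 347 hours: 389 ≥ 347 is true
  lint checks passing: yes → true
  files changed between 317 and 387: 324 in [317, 387] is true
  approvals > 2: 6 > 2 is true
  coverage delta ≤ 67.9%: 83.8 ≤ 67.9 is false
  lines changed ≥ 31686: 41958 ≥ 31686 is true
  NOT targets protected branch: no → true
  NOT has merge conflicts: no → true
  CI tests passing: no → false
Combine:
[1.1.1] true AND true = true
[1.1] NOT true = false
[1] NOT false = true
[2] true OR true = true
[3.2] false OR true = true
[3] true → true = true
[4.2] true → false = false
[4] true → false = false
[root] true AND true AND true AND false = false
Overall: false → blocked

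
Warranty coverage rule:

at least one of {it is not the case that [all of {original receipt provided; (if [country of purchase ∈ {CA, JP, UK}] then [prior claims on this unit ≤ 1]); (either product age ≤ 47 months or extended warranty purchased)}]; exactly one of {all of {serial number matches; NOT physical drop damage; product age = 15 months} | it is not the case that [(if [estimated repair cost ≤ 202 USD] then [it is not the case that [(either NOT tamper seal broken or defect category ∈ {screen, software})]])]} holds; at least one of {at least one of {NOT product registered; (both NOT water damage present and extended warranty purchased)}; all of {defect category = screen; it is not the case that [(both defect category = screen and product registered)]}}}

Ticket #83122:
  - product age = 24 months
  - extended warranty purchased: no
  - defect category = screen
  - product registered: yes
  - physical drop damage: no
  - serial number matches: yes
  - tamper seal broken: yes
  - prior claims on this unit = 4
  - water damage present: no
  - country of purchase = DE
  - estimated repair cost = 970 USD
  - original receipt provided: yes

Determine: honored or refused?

Atomic conditions:
  original receipt provided: yes → true
  country of purchase ∈ {CA, JP, UK}: DE is not in the set → false
  prior claims on this unit ≤ 1: 4 ≤ 1 is false
  product age ≤ 47 months: 24 ≤ 47 is true
  extended warranty purchased: no → false
  serial number matches: yes → true
  NOT physical drop damage: no → true
  product age = 15 months: 24 == 15 is false
  estimated repair cost ≤ 202 USD: 970 ≤ 202 is false
  NOT tamper seal broken: yes → false
  defect category ∈ {screen, software}: screen is in the set → true
  NOT product registered: yes → false
  NOT water damage present: no → true
  defect category = screen: screen == screen is true
  product registered: yes → true
Combine:
[1.1.2] false → false (antecedent false ⇒ implication holds) = true
[1.1.3] true OR false = true
[1.1] true AND true AND true = true
[1] NOT true = false
[2.1] true AND true AND false = false
[2.2.1.2.1] false OR true = true
[2.2.1.2] NOT true = false
[2.2.1] false → false (antecedent false ⇒ implication holds) = true
[2.2] NOT true = false
[2] exactly-one(false, false) = false
[3.1.2] true AND false = false
[3.1] false OR false = false
[3.2.2.1] true AND true = true
[3.2.2] NOT true = false
[3.2] true AND false = false
[3] false OR false = false
[root] false OR false OR false = false
Overall: false → refused

Refused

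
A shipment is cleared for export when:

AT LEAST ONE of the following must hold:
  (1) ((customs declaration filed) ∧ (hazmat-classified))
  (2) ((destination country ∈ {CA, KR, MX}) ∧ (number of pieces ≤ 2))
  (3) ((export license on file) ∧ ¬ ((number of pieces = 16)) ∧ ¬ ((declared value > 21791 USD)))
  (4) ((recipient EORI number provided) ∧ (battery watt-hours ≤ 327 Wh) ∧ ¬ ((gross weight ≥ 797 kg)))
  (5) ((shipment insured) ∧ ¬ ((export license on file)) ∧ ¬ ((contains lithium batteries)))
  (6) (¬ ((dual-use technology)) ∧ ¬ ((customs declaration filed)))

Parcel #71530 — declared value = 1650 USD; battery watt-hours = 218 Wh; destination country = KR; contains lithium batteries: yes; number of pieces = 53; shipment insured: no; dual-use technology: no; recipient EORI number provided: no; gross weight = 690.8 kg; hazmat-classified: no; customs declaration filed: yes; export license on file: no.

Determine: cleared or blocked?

Blocked

Atomic conditions:
  customs declaration filed: yes → true
  hazmat-classified: no → false
  destination country ∈ {CA, KR, MX}: KR is in the set → true
  number of pieces ≤ 2: 53 ≤ 2 is false
  export license on file: no → false
  number of pieces = 16: 53 == 16 is false
  declared value > 21791 USD: 1650 > 21791 is false
  recipient EORI number provided: no → false
  battery watt-hours ≤ 327 Wh: 218 ≤ 327 is true
  gross weight ≥ 797 kg: 690.8 ≥ 797 is false
  shipment insured: no → false
  contains lithium batteries: yes → true
  dual-use technology: no → false
Combine:
[1] true AND false = false
[2] true AND false = false
[3.2] NOT false = true
[3.3] NOT false = true
[3] false AND true AND true = false
[4.3] NOT false = true
[4] false AND true AND true = false
[5.2] NOT false = true
[5.3] NOT true = false
[5] false AND true AND false = false
[6.1] NOT false = true
[6.2] NOT true = false
[6] true AND false = false
[root] false OR false OR false OR false OR false OR false = false
Overall: false → blocked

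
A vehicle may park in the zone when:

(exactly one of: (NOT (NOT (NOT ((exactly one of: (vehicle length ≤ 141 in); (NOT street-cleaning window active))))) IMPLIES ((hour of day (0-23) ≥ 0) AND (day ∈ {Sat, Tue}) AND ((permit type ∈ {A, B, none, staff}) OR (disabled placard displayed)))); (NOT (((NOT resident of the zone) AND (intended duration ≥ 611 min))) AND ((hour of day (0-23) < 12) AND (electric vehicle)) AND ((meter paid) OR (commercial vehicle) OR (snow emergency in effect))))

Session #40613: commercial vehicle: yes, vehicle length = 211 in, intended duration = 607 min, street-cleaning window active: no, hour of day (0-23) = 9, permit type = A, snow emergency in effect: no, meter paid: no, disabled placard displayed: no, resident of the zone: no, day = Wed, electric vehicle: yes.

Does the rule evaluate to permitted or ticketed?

Ticketed

Atomic conditions:
  vehicle length ≤ 141 in: 211 ≤ 141 is false
  NOT street-cleaning window active: no → true
  hour of day (0-23) ≥ 0: 9 ≥ 0 is true
  day ∈ {Sat, Tue}: Wed is not in the set → false
  permit type ∈ {A, B, none, staff}: A is in the set → true
  disabled placard displayed: no → false
  NOT resident of the zone: no → true
  intended duration ≥ 611 min: 607 ≥ 611 is false
  hour of day (0-23) < 12: 9 < 12 is true
  electric vehicle: yes → true
  meter paid: no → false
  commercial vehicle: yes → true
  snow emergency in effect: no → false
Combine:
[1.1.1.1.1] exactly-one(false, true) = true
[1.1.1.1] NOT true = false
[1.1.1] NOT false = true
[1.1] NOT true = false
[1.2.3] true OR false = true
[1.2] true AND false AND true = false
[1] false → false (antecedent false ⇒ implication holds) = true
[2.1.1] true AND false = false
[2.1] NOT false = true
[2.2] true AND true = true
[2.3] false OR true OR false = true
[2] true AND true AND true = true
[root] exactly-one(true, true) = false
Overall: false → ticketed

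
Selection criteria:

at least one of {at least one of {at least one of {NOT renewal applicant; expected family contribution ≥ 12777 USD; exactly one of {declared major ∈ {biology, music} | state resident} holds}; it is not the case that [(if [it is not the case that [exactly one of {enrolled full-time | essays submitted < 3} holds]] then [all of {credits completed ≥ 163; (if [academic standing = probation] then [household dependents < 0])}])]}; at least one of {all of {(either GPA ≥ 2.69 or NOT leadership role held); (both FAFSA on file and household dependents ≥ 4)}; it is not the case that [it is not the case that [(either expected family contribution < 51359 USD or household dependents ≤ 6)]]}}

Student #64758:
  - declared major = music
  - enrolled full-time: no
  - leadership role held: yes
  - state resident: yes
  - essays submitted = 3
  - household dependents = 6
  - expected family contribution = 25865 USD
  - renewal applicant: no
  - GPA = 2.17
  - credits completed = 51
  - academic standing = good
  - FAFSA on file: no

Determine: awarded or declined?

Awarded

Atomic conditions:
  NOT renewal applicant: no → true
  expected family contribution ≥ 12777 USD: 25865 ≥ 12777 is true
  declared major ∈ {biology, music}: music is in the set → true
  state resident: yes → true
  enrolled full-time: no → false
  essays submitted < 3: 3 < 3 is false
  credits completed ≥ 163: 51 ≥ 163 is false
  academic standing = probation: good == probation is false
  household dependents < 0: 6 < 0 is false
  GPA ≥ 2.69: 2.17 ≥ 2.69 is false
  NOT leadership role held: yes → false
  FAFSA on file: no → false
  household dependents ≥ 4: 6 ≥ 4 is true
  expected family contribution < 51359 USD: 25865 < 51359 is true
  household dependents ≤ 6: 6 ≤ 6 is true
Combine:
[1.1.3] exactly-one(true, true) = false
[1.1] true OR true OR false = true
[1.2.1.1.1] exactly-one(false, false) = false
[1.2.1.1] NOT false = true
[1.2.1.2.2] false → false (antecedent false ⇒ implication holds) = true
[1.2.1.2] false AND true = false
[1.2.1] true → false = false
[1.2] NOT false = true
[1] true OR true = true
[2.1.1] false OR false = false
[2.1.2] false AND true = false
[2.1] false AND false = false
[2.2.1.1] true OR true = true
[2.2.1] NOT true = false
[2.2] NOT false = true
[2] false OR true = true
[root] true OR true = true
Overall: true → awarded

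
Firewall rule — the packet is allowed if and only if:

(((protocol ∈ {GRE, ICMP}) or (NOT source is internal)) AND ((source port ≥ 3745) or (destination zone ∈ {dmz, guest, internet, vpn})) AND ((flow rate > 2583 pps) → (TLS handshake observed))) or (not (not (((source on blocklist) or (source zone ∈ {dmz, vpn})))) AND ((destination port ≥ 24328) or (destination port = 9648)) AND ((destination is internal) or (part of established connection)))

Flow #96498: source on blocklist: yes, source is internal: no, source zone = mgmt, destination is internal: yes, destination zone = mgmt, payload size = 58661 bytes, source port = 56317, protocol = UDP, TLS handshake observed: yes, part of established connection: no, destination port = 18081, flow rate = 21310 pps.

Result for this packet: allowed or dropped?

Atomic conditions:
  protocol ∈ {GRE, ICMP}: UDP is not in the set → false
  NOT source is internal: no → true
  source port ≥ 3745: 56317 ≥ 3745 is true
  destination zone ∈ {dmz, guest, internet, vpn}: mgmt is not in the set → false
  flow rate > 2583 pps: 21310 > 2583 is true
  TLS handshake observed: yes → true
  source on blocklist: yes → true
  source zone ∈ {dmz, vpn}: mgmt is not in the set → false
  destination port ≥ 24328: 18081 ≥ 24328 is false
  destination port = 9648: 18081 == 9648 is false
  destination is internal: yes → true
  part of established connection: no → false
Combine:
[1.1] false OR true = true
[1.2] true OR false = true
[1.3] true → true = true
[1] true AND true AND true = true
[2.1.1.1] true OR false = true
[2.1.1] NOT true = false
[2.1] NOT false = true
[2.2] false OR false = false
[2.3] true OR false = true
[2] true AND false AND true = false
[root] true OR false = true
Overall: true → allowed

Allowed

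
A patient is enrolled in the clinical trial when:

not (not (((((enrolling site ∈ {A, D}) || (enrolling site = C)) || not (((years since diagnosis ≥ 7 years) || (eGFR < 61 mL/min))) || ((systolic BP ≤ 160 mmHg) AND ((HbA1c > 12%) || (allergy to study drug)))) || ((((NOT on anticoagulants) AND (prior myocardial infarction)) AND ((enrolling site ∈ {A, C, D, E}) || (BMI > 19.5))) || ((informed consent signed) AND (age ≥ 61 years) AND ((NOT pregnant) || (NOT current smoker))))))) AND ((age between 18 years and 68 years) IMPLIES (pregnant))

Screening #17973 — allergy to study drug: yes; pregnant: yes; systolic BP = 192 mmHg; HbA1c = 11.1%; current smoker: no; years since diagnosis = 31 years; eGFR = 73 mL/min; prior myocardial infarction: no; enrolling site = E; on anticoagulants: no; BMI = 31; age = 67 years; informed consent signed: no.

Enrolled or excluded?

Excluded

Atomic conditions:
  enrolling site ∈ {A, D}: E is not in the set → false
  enrolling site = C: E == C is false
  years since diagnosis ≥ 7 years: 31 ≥ 7 is true
  eGFR < 61 mL/min: 73 < 61 is false
  systolic BP ≤ 160 mmHg: 192 ≤ 160 is false
  HbA1c > 12%: 11.1 > 12 is false
  allergy to study drug: yes → true
  NOT on anticoagulants: no → true
  prior myocardial infarction: no → false
  enrolling site ∈ {A, C, D, E}: E is in the set → true
  BMI > 19.5: 31 > 19.5 is true
  informed consent signed: no → false
  age ≥ 61 years: 67 ≥ 61 is true
  NOT pregnant: yes → false
  NOT current smoker: no → true
  age between 18 years and 68 years: 67 in [18, 68] is true
  pregnant: yes → true
Combine:
[1.1.1.1.1] false OR false = false
[1.1.1.1.2.1] true OR false = true
[1.1.1.1.2] NOT true = false
[1.1.1.1.3.2] false OR true = true
[1.1.1.1.3] false AND true = false
[1.1.1.1] false OR false OR false = false
[1.1.1.2.1.1] true AND false = false
[1.1.1.2.1.2] true OR true = true
[1.1.1.2.1] false AND true = false
[1.1.1.2.2.3] false OR true = true
[1.1.1.2.2] false AND true AND true = false
[1.1.1.2] false OR false = false
[1.1.1] false OR false = false
[1.1] NOT false = true
[1] NOT true = false
[2] true → true = true
[root] false AND true = false
Overall: false → excluded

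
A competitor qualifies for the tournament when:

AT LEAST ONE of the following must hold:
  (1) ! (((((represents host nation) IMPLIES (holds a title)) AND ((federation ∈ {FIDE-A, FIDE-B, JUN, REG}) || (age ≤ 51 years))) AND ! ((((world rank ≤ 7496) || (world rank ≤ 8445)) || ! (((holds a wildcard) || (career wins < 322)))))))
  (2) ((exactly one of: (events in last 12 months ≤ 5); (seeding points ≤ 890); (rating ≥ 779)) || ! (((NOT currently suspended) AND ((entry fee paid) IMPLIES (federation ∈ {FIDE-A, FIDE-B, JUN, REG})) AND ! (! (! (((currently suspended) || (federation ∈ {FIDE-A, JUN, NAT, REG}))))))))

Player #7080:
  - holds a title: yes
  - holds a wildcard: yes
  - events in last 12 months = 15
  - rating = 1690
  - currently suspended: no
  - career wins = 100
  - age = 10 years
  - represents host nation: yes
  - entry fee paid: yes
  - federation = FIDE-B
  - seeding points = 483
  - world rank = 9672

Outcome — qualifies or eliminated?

Eliminated

Atomic conditions:
  represents host nation: yes → true
  holds a title: yes → true
  federation ∈ {FIDE-A, FIDE-B, JUN, REG}: FIDE-B is in the set → true
  age ≤ 51 years: 10 ≤ 51 is true
  world rank ≤ 7496: 9672 ≤ 7496 is false
  world rank ≤ 8445: 9672 ≤ 8445 is false
  holds a wildcard: yes → true
  career wins < 322: 100 < 322 is true
  events in last 12 months ≤ 5: 15 ≤ 5 is false
  seeding points ≤ 890: 483 ≤ 890 is true
  rating ≥ 779: 1690 ≥ 779 is true
  NOT currently suspended: no → true
  entry fee paid: yes → true
  currently suspended: no → false
  federation ∈ {FIDE-A, JUN, NAT, REG}: FIDE-B is not in the set → false
Combine:
[1.1.1.1] true → true = true
[1.1.1.2] true OR true = true
[1.1.1] true AND true = true
[1.1.2.1.1] false OR false = false
[1.1.2.1.2.1] true OR true = true
[1.1.2.1.2] NOT true = false
[1.1.2.1] false OR false = false
[1.1.2] NOT false = true
[1.1] true AND true = true
[1] NOT true = false
[2.1] exactly-one(false, true, true) = false
[2.2.1.2] true → true = true
[2.2.1.3.1.1.1] false OR false = false
[2.2.1.3.1.1] NOT false = true
[2.2.1.3.1] NOT true = false
[2.2.1.3] NOT false = true
[2.2.1] true AND true AND true = true
[2.2] NOT true = false
[2] false OR false = false
[root] false OR false = false
Overall: false → eliminated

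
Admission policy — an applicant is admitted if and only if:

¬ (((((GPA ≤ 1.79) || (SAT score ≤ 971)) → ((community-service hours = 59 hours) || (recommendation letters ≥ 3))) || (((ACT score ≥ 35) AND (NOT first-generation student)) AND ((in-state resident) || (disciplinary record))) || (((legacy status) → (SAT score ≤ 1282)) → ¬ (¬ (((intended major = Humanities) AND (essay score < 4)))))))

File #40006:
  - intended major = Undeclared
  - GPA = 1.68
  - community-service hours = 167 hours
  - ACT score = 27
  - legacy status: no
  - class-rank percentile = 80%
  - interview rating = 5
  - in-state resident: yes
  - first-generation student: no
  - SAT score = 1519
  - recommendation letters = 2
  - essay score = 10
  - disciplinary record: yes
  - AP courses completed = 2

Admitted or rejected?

Admitted

Atomic conditions:
  GPA ≤ 1.79: 1.68 ≤ 1.79 is true
  SAT score ≤ 971: 1519 ≤ 971 is false
  community-service hours = 59 hours: 167 == 59 is false
  recommendation letters ≥ 3: 2 ≥ 3 is false
  ACT score ≥ 35: 27 ≥ 35 is false
  NOT first-generation student: no → true
  in-state resident: yes → true
  disciplinary record: yes → true
  legacy status: no → false
  SAT score ≤ 1282: 1519 ≤ 1282 is false
  intended major = Humanities: Undeclared == Humanities is false
  essay score < 4: 10 < 4 is false
Combine:
[1.1.1] true OR false = true
[1.1.2] false OR false = false
[1.1] true → false = false
[1.2.1] false AND true = false
[1.2.2] true OR true = true
[1.2] false AND true = false
[1.3.1] false → false (antecedent false ⇒ implication holds) = true
[1.3.2.1.1] false AND false = false
[1.3.2.1] NOT false = true
[1.3.2] NOT true = false
[1.3] true → false = false
[1] false OR false OR false = false
[root] NOT false = true
Overall: true → admitted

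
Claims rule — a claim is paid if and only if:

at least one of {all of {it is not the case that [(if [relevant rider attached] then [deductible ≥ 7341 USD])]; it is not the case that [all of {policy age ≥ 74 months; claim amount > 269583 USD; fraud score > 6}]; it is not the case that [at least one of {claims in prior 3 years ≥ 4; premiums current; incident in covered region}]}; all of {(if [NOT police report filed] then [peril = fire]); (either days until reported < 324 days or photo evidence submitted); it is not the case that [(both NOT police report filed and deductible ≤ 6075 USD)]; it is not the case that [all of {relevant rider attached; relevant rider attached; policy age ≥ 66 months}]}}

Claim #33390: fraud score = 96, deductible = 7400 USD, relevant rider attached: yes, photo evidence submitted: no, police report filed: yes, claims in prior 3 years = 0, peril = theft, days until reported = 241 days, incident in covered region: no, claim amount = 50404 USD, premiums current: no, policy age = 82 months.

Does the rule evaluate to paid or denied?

Atomic conditions:
  relevant rider attached: yes → true
  deductible ≥ 7341 USD: 7400 ≥ 7341 is true
  policy age ≥ 74 months: 82 ≥ 74 is true
  claim amount > 269583 USD: 50404 > 269583 is false
  fraud score > 6: 96 > 6 is true
  claims in prior 3 years ≥ 4: 0 ≥ 4 is false
  premiums current: no → false
  incident in covered region: no → false
  NOT police report filed: yes → false
  peril = fire: theft == fire is false
  days until reported < 324 days: 241 < 324 is true
  photo evidence submitted: no → false
  deductible ≤ 6075 USD: 7400 ≤ 6075 is false
  policy age ≥ 66 months: 82 ≥ 66 is true
Combine:
[1.1.1] true → true = true
[1.1] NOT true = false
[1.2.1] true AND false AND true = false
[1.2] NOT false = true
[1.3.1] false OR false OR false = false
[1.3] NOT false = true
[1] false AND true AND true = false
[2.1] false → false (antecedent false ⇒ implication holds) = true
[2.2] true OR false = true
[2.3.1] false AND false = false
[2.3] NOT false = true
[2.4.1] true AND true AND true = true
[2.4] NOT true = false
[2] true AND true AND true AND false = false
[root] false OR false = false
Overall: false → denied

Denied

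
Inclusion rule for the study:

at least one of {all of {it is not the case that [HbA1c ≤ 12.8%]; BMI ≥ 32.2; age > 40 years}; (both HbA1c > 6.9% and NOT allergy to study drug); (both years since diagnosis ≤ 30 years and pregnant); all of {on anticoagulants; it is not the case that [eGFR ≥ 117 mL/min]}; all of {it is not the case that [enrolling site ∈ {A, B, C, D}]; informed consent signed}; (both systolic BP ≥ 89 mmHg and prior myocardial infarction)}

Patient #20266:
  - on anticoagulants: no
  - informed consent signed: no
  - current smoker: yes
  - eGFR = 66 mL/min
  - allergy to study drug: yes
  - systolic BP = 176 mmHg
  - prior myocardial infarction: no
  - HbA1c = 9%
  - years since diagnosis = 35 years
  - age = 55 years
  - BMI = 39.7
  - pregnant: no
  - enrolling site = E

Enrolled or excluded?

Excluded

Atomic conditions:
  HbA1c ≤ 12.8%: 9 ≤ 12.8 is true
  BMI ≥ 32.2: 39.7 ≥ 32.2 is true
  age > 40 years: 55 > 40 is true
  HbA1c > 6.9%: 9 > 6.9 is true
  NOT allergy to study drug: yes → false
  years since diagnosis ≤ 30 years: 35 ≤ 30 is false
  pregnant: no → false
  on anticoagulants: no → false
  eGFR ≥ 117 mL/min: 66 ≥ 117 is false
  enrolling site ∈ {A, B, C, D}: E is not in the set → false
  informed consent signed: no → false
  systolic BP ≥ 89 mmHg: 176 ≥ 89 is true
  prior myocardial infarction: no → false
Combine:
[1.1] NOT true = false
[1] false AND true AND true = false
[2] true AND false = false
[3] false AND false = false
[4.2] NOT false = true
[4] false AND true = false
[5.1] NOT false = true
[5] true AND false = false
[6] true AND false = false
[root] false OR false OR false OR false OR false OR false = false
Overall: false → excluded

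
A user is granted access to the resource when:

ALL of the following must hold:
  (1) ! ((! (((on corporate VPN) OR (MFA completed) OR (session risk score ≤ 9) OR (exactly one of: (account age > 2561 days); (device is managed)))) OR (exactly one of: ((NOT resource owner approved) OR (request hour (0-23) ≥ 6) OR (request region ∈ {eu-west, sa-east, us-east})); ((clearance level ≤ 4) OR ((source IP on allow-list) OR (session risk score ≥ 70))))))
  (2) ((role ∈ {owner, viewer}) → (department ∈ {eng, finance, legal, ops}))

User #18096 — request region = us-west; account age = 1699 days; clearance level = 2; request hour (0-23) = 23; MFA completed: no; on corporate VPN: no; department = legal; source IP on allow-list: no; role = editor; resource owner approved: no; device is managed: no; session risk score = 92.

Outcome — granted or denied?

Atomic conditions:
  on corporate VPN: no → false
  MFA completed: no → false
  session risk score ≤ 9: 92 ≤ 9 is false
  account age > 2561 days: 1699 > 2561 is false
  device is managed: no → false
  NOT resource owner approved: no → true
  request hour (0-23) ≥ 6: 23 ≥ 6 is true
  request region ∈ {eu-west, sa-east, us-east}: us-west is not in the set → false
  clearance level ≤ 4: 2 ≤ 4 is true
  source IP on allow-list: no → false
  session risk score ≥ 70: 92 ≥ 70 is true
  role ∈ {owner, viewer}: editor is not in the set → false
  department ∈ {eng, finance, legal, ops}: legal is in the set → true
Combine:
[1.1.1.1.4] exactly-one(false, false) = false
[1.1.1.1] false OR false OR false OR false = false
[1.1.1] NOT false = true
[1.1.2.1] true OR true OR false = true
[1.1.2.2.2] false OR true = true
[1.1.2.2] true OR true = true
[1.1.2] exactly-one(true, true) = false
[1.1] true OR false = true
[1] NOT true = false
[2] false → true (antecedent false ⇒ implication holds) = true
[root] false AND true = false
Overall: false → denied

Denied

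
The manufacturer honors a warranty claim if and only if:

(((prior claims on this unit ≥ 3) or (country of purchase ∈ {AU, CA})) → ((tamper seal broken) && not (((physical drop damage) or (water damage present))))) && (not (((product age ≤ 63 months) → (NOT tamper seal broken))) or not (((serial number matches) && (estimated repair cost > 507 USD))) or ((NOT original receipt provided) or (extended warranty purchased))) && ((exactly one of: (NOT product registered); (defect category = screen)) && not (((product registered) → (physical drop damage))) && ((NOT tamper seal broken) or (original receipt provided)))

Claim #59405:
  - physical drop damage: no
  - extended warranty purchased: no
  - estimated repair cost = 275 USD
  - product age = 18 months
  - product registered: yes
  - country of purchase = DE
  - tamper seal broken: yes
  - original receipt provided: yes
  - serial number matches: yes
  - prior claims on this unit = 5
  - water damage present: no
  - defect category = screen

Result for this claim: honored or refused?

Atomic conditions:
  prior claims on this unit ≥ 3: 5 ≥ 3 is true
  country of purchase ∈ {AU, CA}: DE is not in the set → false
  tamper seal broken: yes → true
  physical drop damage: no → false
  water damage present: no → false
  product age ≤ 63 months: 18 ≤ 63 is true
  NOT tamper seal broken: yes → false
  serial number matches: yes → true
  estimated repair cost > 507 USD: 275 > 507 is false
  NOT original receipt provided: yes → false
  extended warranty purchased: no → false
  NOT product registered: yes → false
  defect category = screen: screen == screen is true
  product registered: yes → true
  original receipt provided: yes → true
Combine:
[1.1] true OR false = true
[1.2.2.1] false OR false = false
[1.2.2] NOT false = true
[1.2] true AND true = true
[1] true → true = true
[2.1.1] true → false = false
[2.1] NOT false = true
[2.2.1] true AND false = false
[2.2] NOT false = true
[2.3] false OR false = false
[2] true OR true OR false = true
[3.1] exactly-one(false, true) = true
[3.2.1] true → false = false
[3.2] NOT false = true
[3.3] false OR true = true
[3] true AND true AND true = true
[root] true AND true AND true = true
Overall: true → honored

Honored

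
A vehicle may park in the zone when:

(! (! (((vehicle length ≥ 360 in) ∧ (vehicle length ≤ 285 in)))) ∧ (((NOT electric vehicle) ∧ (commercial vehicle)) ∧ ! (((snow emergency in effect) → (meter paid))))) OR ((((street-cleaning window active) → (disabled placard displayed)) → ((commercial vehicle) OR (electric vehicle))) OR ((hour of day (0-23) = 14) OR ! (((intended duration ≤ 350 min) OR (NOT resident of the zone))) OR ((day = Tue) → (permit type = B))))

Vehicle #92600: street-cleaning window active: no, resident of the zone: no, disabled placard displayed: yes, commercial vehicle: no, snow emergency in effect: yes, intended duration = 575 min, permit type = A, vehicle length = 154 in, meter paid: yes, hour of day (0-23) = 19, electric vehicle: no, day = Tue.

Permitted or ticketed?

Ticketed

Atomic conditions:
  vehicle length ≥ 360 in: 154 ≥ 360 is false
  vehicle length ≤ 285 in: 154 ≤ 285 is true
  NOT electric vehicle: no → true
  commercial vehicle: no → false
  snow emergency in effect: yes → true
  meter paid: yes → true
  street-cleaning window active: no → false
  disabled placard displayed: yes → true
  electric vehicle: no → false
  hour of day (0-23) = 14: 19 == 14 is false
  intended duration ≤ 350 min: 575 ≤ 350 is false
  NOT resident of the zone: no → true
  day = Tue: Tue == Tue is true
  permit type = B: A == B is false
Combine:
[1.1.1.1] false AND true = false
[1.1.1] NOT false = true
[1.1] NOT true = false
[1.2.1] true AND false = false
[1.2.2.1] true → true = true
[1.2.2] NOT true = false
[1.2] false AND false = false
[1] false AND false = false
[2.1.1] false → true (antecedent false ⇒ implication holds) = true
[2.1.2] false OR false = false
[2.1] true → false = false
[2.2.2.1] false OR true = true
[2.2.2] NOT true = false
[2.2.3] true → false = false
[2.2] false OR false OR false = false
[2] false OR false = false
[root] false OR false = false
Overall: false → ticketed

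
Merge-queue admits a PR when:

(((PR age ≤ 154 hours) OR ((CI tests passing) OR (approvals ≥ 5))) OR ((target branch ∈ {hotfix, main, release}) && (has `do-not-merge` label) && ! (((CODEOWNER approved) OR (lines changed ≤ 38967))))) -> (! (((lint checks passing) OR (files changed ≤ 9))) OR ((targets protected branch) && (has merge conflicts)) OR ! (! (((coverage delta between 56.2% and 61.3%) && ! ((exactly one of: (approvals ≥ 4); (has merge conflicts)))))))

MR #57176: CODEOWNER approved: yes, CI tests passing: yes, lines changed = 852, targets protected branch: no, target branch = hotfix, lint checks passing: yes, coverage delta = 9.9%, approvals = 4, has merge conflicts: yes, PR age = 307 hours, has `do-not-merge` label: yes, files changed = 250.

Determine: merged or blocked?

Blocked

Atomic conditions:
  PR age ≤ 154 hours: 307 ≤ 154 is false
  CI tests passing: yes → true
  approvals ≥ 5: 4 ≥ 5 is false
  target branch ∈ {hotfix, main, release}: hotfix is in the set → true
  has `do-not-merge` label: yes → true
  CODEOWNER approved: yes → true
  lines changed ≤ 38967: 852 ≤ 38967 is true
  lint checks passing: yes → true
  files changed ≤ 9: 250 ≤ 9 is false
  targets protected branch: no → false
  has merge conflicts: yes → true
  coverage delta between 56.2% and 61.3%: 9.9 in [56.2, 61.3] is false
  approvals ≥ 4: 4 ≥ 4 is true
Combine:
[1.1.2] true OR false = true
[1.1] false OR true = true
[1.2.3.1] true OR true = true
[1.2.3] NOT true = false
[1.2] true AND true AND false = false
[1] true OR false = true
[2.1.1] true OR false = true
[2.1] NOT true = false
[2.2] false AND true = false
[2.3.1.1.2.1] exactly-one(true, true) = false
[2.3.1.1.2] NOT false = true
[2.3.1.1] false AND true = false
[2.3.1] NOT false = true
[2.3] NOT true = false
[2] false OR false OR false = false
[root] true → false = false
Overall: false → blocked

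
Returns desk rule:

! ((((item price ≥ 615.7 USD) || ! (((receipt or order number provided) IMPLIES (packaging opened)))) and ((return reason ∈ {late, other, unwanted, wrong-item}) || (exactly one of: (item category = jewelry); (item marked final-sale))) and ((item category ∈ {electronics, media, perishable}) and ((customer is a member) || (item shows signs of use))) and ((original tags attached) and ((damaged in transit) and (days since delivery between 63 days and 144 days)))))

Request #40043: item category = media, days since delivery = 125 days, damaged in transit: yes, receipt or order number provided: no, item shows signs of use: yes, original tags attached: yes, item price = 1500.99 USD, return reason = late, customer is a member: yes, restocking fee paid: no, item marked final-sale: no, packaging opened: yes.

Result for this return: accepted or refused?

Refused

Atomic conditions:
  item price ≥ 615.7 USD: 1500.99 ≥ 615.7 is true
  receipt or order number provided: no → false
  packaging opened: yes → true
  return reason ∈ {late, other, unwanted, wrong-item}: late is in the set → true
  item category = jewelry: media == jewelry is false
  item marked final-sale: no → false
  item category ∈ {electronics, media, perishable}: media is in the set → true
  customer is a member: yes → true
  item shows signs of use: yes → true
  original tags attached: yes → true
  damaged in transit: yes → true
  days since delivery between 63 days and 144 days: 125 in [63, 144] is true
Combine:
[1.1.2.1] false → true (antecedent false ⇒ implication holds) = true
[1.1.2] NOT true = false
[1.1] true OR false = true
[1.2.2] exactly-one(false, false) = false
[1.2] true OR false = true
[1.3.2] true OR true = true
[1.3] true AND true = true
[1.4.2] true AND true = true
[1.4] true AND true = true
[1] true AND true AND true AND true = true
[root] NOT true = false
Overall: false → refused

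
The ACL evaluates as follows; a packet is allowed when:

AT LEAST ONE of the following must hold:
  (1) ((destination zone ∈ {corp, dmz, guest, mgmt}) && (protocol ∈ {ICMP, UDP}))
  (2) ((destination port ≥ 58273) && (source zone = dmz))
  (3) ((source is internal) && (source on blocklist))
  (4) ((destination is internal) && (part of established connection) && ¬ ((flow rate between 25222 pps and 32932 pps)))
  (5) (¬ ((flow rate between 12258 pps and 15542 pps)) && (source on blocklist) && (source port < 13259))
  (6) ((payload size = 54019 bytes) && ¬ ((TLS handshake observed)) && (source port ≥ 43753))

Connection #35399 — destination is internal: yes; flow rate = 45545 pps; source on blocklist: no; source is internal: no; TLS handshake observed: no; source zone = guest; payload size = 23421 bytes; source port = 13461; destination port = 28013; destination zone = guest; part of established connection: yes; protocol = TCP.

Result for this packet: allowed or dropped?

Atomic conditions:
  destination zone ∈ {corp, dmz, guest, mgmt}: guest is in the set → true
  protocol ∈ {ICMP, UDP}: TCP is not in the set → false
  destination port ≥ 58273: 28013 ≥ 58273 is false
  source zone = dmz: guest == dmz is false
  source is internal: no → false
  source on blocklist: no → false
  destination is internal: yes → true
  part of established connection: yes → true
  flow rate between 25222 pps and 32932 pps: 45545 in [25222, 32932] is false
  flow rate between 12258 pps and 15542 pps: 45545 in [12258, 15542] is false
  source port < 13259: 13461 < 13259 is false
  payload size = 54019 bytes: 23421 == 54019 is false
  TLS handshake observed: no → false
  source port ≥ 43753: 13461 ≥ 43753 is false
Combine:
[1] true AND false = false
[2] false AND false = false
[3] false AND false = false
[4.3] NOT false = true
[4] true AND true AND true = true
[5.1] NOT false = true
[5] true AND false AND false = false
[6.2] NOT false = true
[6] false AND true AND false = false
[root] false OR false OR false OR true OR false OR false = true
Overall: true → allowed

Allowed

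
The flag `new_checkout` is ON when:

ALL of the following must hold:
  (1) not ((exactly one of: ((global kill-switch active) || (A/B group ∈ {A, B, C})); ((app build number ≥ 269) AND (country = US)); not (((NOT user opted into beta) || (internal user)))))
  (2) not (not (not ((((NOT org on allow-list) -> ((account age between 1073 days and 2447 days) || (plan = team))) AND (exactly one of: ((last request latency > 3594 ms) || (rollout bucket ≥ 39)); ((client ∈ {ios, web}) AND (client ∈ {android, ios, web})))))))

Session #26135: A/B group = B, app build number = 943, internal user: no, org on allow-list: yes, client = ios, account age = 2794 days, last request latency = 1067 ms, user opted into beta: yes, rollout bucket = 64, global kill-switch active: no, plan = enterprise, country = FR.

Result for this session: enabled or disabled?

Enabled

Atomic conditions:
  global kill-switch active: no → false
  A/B group ∈ {A, B, C}: B is in the set → true
  app build number ≥ 269: 943 ≥ 269 is true
  country = US: FR == US is false
  NOT user opted into beta: yes → false
  internal user: no → false
  NOT org on allow-list: yes → false
  account age between 1073 days and 2447 days: 2794 in [1073, 2447] is false
  plan = team: enterprise == team is false
  last request latency > 3594 ms: 1067 > 3594 is false
  rollout bucket ≥ 39: 64 ≥ 39 is true
  client ∈ {ios, web}: ios is in the set → true
  client ∈ {android, ios, web}: ios is in the set → true
Combine:
[1.1.1] false OR true = true
[1.1.2] true AND false = false
[1.1.3.1] false OR false = false
[1.1.3] NOT false = true
[1.1] exactly-one(true, false, true) = false
[1] NOT false = true
[2.1.1.1.1.2] false OR false = false
[2.1.1.1.1] false → false (antecedent false ⇒ implication holds) = true
[2.1.1.1.2.1] false OR true = true
[2.1.1.1.2.2] true AND true = true
[2.1.1.1.2] exactly-one(true, true) = false
[2.1.1.1] true AND false = false
[2.1.1] NOT false = true
[2.1] NOT true = false
[2] NOT false = true
[root] true AND true = true
Overall: true → enabled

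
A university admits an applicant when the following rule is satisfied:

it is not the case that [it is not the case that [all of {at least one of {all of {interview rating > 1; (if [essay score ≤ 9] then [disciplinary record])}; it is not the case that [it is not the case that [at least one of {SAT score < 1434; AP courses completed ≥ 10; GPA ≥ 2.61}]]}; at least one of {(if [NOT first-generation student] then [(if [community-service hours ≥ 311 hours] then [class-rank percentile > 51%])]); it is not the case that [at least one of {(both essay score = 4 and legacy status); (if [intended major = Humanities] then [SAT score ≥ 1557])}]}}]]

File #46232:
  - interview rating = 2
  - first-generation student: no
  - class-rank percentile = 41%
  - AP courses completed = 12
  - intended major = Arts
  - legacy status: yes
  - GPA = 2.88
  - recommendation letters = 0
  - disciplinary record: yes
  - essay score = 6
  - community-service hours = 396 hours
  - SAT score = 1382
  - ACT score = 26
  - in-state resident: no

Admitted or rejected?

Atomic conditions:
  interview rating > 1: 2 > 1 is true
  essay score ≤ 9: 6 ≤ 9 is true
  disciplinary record: yes → true
  SAT score < 1434: 1382 < 1434 is true
  AP courses completed ≥ 10: 12 ≥ 10 is true
  GPA ≥ 2.61: 2.88 ≥ 2.61 is true
  NOT first-generation student: no → true
  community-service hours ≥ 311 hours: 396 ≥ 311 is true
  class-rank percentile > 51%: 41 > 51 is false
  essay score = 4: 6 == 4 is false
  legacy status: yes → true
  intended major = Humanities: Arts == Humanities is false
  SAT score ≥ 1557: 1382 ≥ 1557 is false
Combine:
[1.1.1.1.2] true → true = true
[1.1.1.1] true AND true = true
[1.1.1.2.1.1] true OR true OR true = true
[1.1.1.2.1] NOT true = false
[1.1.1.2] NOT false = true
[1.1.1] true OR true = true
[1.1.2.1.2] true → false = false
[1.1.2.1] true → false = false
[1.1.2.2.1.1] false AND true = false
[1.1.2.2.1.2] false → false (antecedent false ⇒ implication holds) = true
[1.1.2.2.1] false OR true = true
[1.1.2.2] NOT true = false
[1.1.2] false OR false = false
[1.1] true AND false = false
[1] NOT false = true
[root] NOT true = false
Overall: false → rejected

Rejected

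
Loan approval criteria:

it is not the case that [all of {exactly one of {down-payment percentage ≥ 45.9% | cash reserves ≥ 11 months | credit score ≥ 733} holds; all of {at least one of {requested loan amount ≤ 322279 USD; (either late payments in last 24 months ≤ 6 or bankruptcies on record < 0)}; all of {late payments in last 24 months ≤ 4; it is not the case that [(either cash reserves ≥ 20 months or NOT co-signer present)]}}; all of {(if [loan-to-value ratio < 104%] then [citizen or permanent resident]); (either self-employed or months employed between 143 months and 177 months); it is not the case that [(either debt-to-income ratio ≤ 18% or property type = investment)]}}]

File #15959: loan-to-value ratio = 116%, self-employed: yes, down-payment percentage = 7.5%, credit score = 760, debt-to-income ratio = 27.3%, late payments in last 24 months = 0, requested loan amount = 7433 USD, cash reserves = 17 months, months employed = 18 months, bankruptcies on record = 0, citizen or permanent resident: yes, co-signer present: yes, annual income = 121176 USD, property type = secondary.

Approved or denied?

Atomic conditions:
  down-payment percentage ≥ 45.9%: 7.5 ≥ 45.9 is false
  cash reserves ≥ 11 months: 17 ≥ 11 is true
  credit score ≥ 733: 760 ≥ 733 is true
  requested loan amount ≤ 322279 USD: 7433 ≤ 322279 is true
  late payments in last 24 months ≤ 6: 0 ≤ 6 is true
  bankruptcies on record < 0: 0 < 0 is false
  late payments in last 24 months ≤ 4: 0 ≤ 4 is true
  cash reserves ≥ 20 months: 17 ≥ 20 is false
  NOT co-signer present: yes → false
  loan-to-value ratio < 104%: 116 < 104 is false
  citizen or permanent resident: yes → true
  self-employed: yes → true
  months employed between 143 months and 177 months: 18 in [143, 177] is false
  debt-to-income ratio ≤ 18%: 27.3 ≤ 18 is false
  property type = investment: secondary == investment is false
Combine:
[1.1] exactly-one(false, true, true) = false
[1.2.1.2] true OR false = true
[1.2.1] true OR true = true
[1.2.2.2.1] false OR false = false
[1.2.2.2] NOT false = true
[1.2.2] true AND true = true
[1.2] true AND true = true
[1.3.1] false → true (antecedent false ⇒ implication holds) = true
[1.3.2] true OR false = true
[1.3.3.1] false OR false = false
[1.3.3] NOT false = true
[1.3] true AND true AND true = true
[1] false AND true AND true = false
[root] NOT false = true
Overall: true → approved

Approved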